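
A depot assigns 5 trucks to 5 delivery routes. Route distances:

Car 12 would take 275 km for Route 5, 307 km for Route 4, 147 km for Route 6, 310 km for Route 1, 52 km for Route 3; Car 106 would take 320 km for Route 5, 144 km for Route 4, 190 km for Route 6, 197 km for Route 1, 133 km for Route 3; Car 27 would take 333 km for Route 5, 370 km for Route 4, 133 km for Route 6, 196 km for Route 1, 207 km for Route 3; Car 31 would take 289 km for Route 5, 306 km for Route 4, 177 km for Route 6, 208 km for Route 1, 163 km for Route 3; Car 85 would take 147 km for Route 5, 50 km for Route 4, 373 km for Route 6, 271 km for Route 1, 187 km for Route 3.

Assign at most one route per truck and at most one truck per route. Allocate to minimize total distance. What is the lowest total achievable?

Treat this as an assignment problem: match each truck to one route.
Optimal: Car 12→Route 3 (52 km), Car 106→Route 4 (144 km), Car 27→Route 6 (133 km), Car 31→Route 1 (208 km), Car 85→Route 5 (147 km) — total 52+144+133+208+147 = 684 km.
Min-entry greedy (repeatedly take the single cheapest remaining cell) gives 721 km, worse by 37.
Next-best assignment: Car 12→Route 3, Car 106→Route 4, Car 27→Route 1, Car 31→Route 6, Car 85→Route 5 = 716 km.
Swapping Car 85↔Car 27 (Car 85→Route 6 373 km, Car 27→Route 5 333 km) adds 426.
Checked against all permutations: 684 km is optimal.

Minimum total: 684 km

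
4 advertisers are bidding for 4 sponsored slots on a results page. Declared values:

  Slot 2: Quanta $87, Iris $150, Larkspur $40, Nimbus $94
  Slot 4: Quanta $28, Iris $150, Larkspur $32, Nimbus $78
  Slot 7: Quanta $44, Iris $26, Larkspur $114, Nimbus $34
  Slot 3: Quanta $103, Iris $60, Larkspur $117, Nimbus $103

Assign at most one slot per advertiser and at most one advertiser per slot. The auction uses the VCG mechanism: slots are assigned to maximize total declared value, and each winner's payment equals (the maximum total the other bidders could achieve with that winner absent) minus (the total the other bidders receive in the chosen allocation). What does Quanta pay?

Quanta pays $9.

Efficient allocation: Quanta→Slot 3 ($103), Iris→Slot 4 ($150), Larkspur→Slot 7 ($114), Nimbus→Slot 2 ($94); total welfare W = $461.
Quanta receives Slot 3 at value $103, so the others get W − 103 = $358.
Without Quanta: best allocation of the remaining 3 bidders over all 4 slots is Iris→Slot 2 ($150), Larkspur→Slot 7 ($114), Nimbus→Slot 3 ($103), total $367.
VCG payment = (others' best without Quanta) − (others' welfare with Quanta) = 367 − 358 = $9.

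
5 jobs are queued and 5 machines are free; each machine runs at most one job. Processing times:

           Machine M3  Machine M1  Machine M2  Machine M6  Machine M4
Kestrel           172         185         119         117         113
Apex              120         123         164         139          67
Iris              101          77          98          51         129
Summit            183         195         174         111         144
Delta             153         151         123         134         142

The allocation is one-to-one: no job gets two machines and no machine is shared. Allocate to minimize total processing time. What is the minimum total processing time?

Minimum total: 527 min

Optimal: Kestrel→Machine M2 (119 min), Apex→Machine M4 (67 min), Iris→Machine M1 (77 min), Summit→Machine M6 (111 min), Delta→Machine M3 (153 min) — total 119+67+77+111+153 = 527 min.
Column-greedy (each machine in turn goes to its cheapest remaining job) gives 596 min, worse by 69.
No other one-to-one assignment undercuts 527 min.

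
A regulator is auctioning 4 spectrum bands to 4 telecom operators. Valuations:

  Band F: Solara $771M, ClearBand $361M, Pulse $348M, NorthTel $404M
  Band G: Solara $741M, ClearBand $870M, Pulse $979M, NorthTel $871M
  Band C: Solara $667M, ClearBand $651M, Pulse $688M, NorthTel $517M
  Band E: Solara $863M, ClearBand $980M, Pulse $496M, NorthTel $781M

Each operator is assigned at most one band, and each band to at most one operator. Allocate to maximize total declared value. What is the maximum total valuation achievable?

Maximum total: $3310M

Optimal: Solara→Band F ($771M), ClearBand→Band E ($980M), Pulse→Band C ($688M), NorthTel→Band G ($871M) — total 771+980+688+871 = $3310M.
Max-entry greedy (repeatedly take the single best remaining cell) gives $3247M, worse by 63.
Next-best assignment: Solara→Band F, ClearBand→Band E, Pulse→Band G, NorthTel→Band C = $3247M.
Checked against all permutations: $3310M is optimal.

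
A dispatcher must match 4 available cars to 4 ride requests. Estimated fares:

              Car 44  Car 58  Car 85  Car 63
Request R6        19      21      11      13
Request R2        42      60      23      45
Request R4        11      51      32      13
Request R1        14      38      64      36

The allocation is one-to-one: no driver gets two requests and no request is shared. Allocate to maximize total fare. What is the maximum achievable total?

Optimal: Car 44→Request R6 ($19), Car 58→Request R4 ($51), Car 85→Request R1 ($64), Car 63→Request R2 ($45) — total 19+51+64+45 = $179.
Row-greedy (each driver in turn takes its best remaining request) gives $170, worse by 9.
No other one-to-one assignment exceeds $179.

Maximum total: $179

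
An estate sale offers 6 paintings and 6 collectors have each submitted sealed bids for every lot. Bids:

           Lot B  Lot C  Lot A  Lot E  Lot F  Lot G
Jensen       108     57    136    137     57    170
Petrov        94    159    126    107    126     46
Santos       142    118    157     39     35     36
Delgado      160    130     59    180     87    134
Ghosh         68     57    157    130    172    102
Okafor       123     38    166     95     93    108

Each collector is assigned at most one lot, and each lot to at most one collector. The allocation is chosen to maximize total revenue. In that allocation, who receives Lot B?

This is the linear assignment problem.
Optimal: Jensen→Lot G ($170), Petrov→Lot C ($159), Santos→Lot B ($142), Delgado→Lot E ($180), Ghosh→Lot F ($172), Okafor→Lot A ($166) — total 170+159+142+180+172+166 = $989.
Column-greedy (each lot in turn goes to its best remaining collector) gives $830, worse by 159.
Next-best assignment: Jensen→Lot G, Petrov→Lot C, Santos→Lot A, Delgado→Lot E, Ghosh→Lot F, Okafor→Lot B = $961.
Swapping Santos↔Ghosh (Santos→Lot F $35, Ghosh→Lot B $68) loses 211.
Santos's own top lot is Lot A ($157), but forcing Santos→Lot A and reassigning the rest optimally gives only $961 — worse by 28.

Santos receives Lot B.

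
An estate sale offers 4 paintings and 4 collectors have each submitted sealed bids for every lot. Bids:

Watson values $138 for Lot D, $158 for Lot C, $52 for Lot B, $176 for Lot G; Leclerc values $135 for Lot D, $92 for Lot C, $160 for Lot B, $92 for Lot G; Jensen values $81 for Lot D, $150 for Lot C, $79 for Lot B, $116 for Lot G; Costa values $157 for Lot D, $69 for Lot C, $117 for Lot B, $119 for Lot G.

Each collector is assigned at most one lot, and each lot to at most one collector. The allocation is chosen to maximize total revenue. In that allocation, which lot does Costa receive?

Treat this as an assignment problem: match each collector to one lot.
Optimal: Watson→Lot G ($176), Leclerc→Lot B ($160), Jensen→Lot C ($150), Costa→Lot D ($157) — total 176+160+150+157 = $643.
Column-greedy (each lot in turn goes to its best remaining collector) gives $591, worse by 52.

Costa receives Lot D.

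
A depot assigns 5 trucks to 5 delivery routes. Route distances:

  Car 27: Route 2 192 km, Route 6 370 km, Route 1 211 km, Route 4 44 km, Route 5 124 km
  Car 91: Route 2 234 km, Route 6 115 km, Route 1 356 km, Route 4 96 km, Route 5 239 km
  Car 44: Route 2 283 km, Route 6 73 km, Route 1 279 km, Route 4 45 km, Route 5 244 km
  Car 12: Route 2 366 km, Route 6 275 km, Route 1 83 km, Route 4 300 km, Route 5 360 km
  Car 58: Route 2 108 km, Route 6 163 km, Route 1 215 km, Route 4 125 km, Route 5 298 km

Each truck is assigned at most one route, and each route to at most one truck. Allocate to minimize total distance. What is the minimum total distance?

Minimum total: 475 km

Optimal: Car 27→Route 5 (124 km), Car 91→Route 6 (115 km), Car 44→Route 4 (45 km), Car 12→Route 1 (83 km), Car 58→Route 2 (108 km) — total 124+115+45+83+108 = 475 km.
Min-entry greedy (repeatedly take the single cheapest remaining cell) gives 547 km, worse by 72.
Next-best assignment: Car 27→Route 5, Car 91→Route 4, Car 44→Route 6, Car 12→Route 1, Car 58→Route 2 = 484 km.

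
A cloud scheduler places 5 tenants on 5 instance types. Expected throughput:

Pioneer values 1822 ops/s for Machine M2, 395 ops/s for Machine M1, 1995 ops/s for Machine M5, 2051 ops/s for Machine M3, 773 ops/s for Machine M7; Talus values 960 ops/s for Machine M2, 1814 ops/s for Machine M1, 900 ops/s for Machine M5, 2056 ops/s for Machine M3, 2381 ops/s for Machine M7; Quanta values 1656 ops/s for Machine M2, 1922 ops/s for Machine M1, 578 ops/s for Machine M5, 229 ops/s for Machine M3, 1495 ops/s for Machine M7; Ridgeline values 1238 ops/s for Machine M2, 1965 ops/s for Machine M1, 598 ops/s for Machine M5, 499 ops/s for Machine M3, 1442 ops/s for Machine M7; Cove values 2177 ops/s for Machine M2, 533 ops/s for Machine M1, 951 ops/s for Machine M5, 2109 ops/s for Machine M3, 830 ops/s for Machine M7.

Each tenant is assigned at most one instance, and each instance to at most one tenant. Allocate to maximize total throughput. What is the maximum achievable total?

Treat this as an assignment problem: match each tenant to one instance.
Optimal: Pioneer→Machine M5 (1995 ops/s), Talus→Machine M7 (2381 ops/s), Quanta→Machine M2 (1656 ops/s), Ridgeline→Machine M1 (1965 ops/s), Cove→Machine M3 (2109 ops/s) — total 1995+2381+1656+1965+2109 = 10106 ops/s.
Row-greedy (each tenant in turn takes its best remaining instance) gives 8543 ops/s, worse by 1563.
Checked against all permutations: 10106 ops/s is optimal.

Maximum total: 10106 ops/s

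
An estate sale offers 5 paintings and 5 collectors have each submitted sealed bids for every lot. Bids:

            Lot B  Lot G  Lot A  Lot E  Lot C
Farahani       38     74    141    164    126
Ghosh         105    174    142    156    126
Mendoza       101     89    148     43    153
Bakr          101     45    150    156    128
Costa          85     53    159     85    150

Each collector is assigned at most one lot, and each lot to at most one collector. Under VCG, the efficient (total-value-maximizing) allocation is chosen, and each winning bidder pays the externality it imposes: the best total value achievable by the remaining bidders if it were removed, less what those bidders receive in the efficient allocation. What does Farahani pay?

Farahani pays $55.

Efficient allocation: Farahani→Lot E ($164), Ghosh→Lot G ($174), Mendoza→Lot C ($153), Bakr→Lot B ($101), Costa→Lot A ($159); total welfare W = $751.
Farahani receives Lot E at value $164, so the others get W − 164 = $587.
Without Farahani: best allocation of the remaining 4 bidders over all 5 lots is Ghosh→Lot G ($174), Mendoza→Lot C ($153), Bakr→Lot E ($156), Costa→Lot A ($159), total $642.
VCG payment = (others' best without Farahani) − (others' welfare with Farahani) = 642 − 587 = $55.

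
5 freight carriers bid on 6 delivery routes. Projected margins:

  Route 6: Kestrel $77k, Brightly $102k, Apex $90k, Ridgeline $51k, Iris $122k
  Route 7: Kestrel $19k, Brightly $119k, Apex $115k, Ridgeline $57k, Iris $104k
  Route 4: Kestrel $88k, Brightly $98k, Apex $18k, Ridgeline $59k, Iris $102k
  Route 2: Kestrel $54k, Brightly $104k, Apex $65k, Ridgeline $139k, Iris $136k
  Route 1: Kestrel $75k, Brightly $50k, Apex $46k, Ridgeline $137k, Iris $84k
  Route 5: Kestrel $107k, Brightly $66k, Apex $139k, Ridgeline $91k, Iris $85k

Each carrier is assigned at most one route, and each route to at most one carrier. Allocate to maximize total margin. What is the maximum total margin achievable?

Treat this as an assignment problem: match each carrier to one route.
Optimal: Kestrel→Route 4 ($88k), Brightly→Route 7 ($119k), Apex→Route 5 ($139k), Ridgeline→Route 1 ($137k), Iris→Route 2 ($136k) — total 88+119+139+137+136 = $619k.
Next-best assignment: Kestrel→Route 6, Brightly→Route 7, Apex→Route 5, Ridgeline→Route 1, Iris→Route 2 = $608k.
Swapping Kestrel↔Iris (Kestrel→Route 2 $54k, Iris→Route 4 $102k) loses 68.
No other one-to-one assignment exceeds $619k.

Maximum total: $619k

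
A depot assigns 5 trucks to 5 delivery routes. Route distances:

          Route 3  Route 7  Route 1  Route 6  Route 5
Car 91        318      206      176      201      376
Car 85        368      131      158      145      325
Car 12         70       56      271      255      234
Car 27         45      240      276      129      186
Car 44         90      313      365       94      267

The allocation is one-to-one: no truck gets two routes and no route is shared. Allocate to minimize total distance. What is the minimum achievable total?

Optimal: Car 91→Route 1 (176 km), Car 85→Route 6 (145 km), Car 12→Route 7 (56 km), Car 27→Route 5 (186 km), Car 44→Route 3 (90 km) — total 176+145+56+186+90 = 653 km.
Column-greedy (each route in turn goes to its cheapest remaining truck) gives 729 km, worse by 76.
Swapping Car 91↔Car 12 (Car 91→Route 7 206 km, Car 12→Route 1 271 km) adds 245.

Minimum total: 653 km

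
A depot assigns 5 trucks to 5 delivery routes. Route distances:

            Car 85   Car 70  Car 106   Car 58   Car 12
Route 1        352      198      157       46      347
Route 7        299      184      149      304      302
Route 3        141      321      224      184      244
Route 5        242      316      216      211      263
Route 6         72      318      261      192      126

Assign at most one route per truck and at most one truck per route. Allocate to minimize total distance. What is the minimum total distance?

Optimal: Car 85→Route 3 (141 km), Car 70→Route 7 (184 km), Car 106→Route 5 (216 km), Car 58→Route 1 (46 km), Car 12→Route 6 (126 km) — total 141+184+216+46+126 = 713 km.
No other one-to-one assignment undercuts 713 km.

Minimum total: 713 km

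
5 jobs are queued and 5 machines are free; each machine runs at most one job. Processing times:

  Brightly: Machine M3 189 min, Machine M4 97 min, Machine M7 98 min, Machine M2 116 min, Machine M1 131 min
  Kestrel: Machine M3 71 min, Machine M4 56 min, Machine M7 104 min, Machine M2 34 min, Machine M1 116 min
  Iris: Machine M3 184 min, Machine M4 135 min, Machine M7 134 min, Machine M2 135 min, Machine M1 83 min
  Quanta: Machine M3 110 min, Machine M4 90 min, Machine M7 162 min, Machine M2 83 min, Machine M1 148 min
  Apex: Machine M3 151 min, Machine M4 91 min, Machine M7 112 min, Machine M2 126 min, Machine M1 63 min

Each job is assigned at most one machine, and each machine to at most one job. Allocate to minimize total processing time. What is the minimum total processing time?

Min total: 416 min

Optimal: Brightly→Machine M7 (98 min), Kestrel→Machine M2 (34 min), Iris→Machine M1 (83 min), Quanta→Machine M3 (110 min), Apex→Machine M4 (91 min) — total 98+34+83+110+91 = 416 min.
Min-entry greedy (repeatedly take the single cheapest remaining cell) gives 469 min, worse by 53.
Next-best assignment: Brightly→Machine M7, Kestrel→Machine M3, Iris→Machine M1, Quanta→Machine M2, Apex→Machine M4 = 426 min.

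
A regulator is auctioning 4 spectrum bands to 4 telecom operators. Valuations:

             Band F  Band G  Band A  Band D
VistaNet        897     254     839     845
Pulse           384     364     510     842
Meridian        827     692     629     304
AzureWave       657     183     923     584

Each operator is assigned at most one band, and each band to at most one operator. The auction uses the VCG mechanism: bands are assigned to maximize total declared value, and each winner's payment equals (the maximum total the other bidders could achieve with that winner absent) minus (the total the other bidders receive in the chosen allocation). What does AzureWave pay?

AzureWave pays $77M.

Efficient allocation: VistaNet→Band F ($897M), Pulse→Band D ($842M), Meridian→Band G ($692M), AzureWave→Band A ($923M); total welfare W = $3354M.
AzureWave receives Band A at value $923M, so the others get W − 923 = $2431M.
Without AzureWave: best allocation of the remaining 3 bidders over all 4 bands is VistaNet→Band A ($839M), Pulse→Band D ($842M), Meridian→Band F ($827M), total $2508M.
VCG payment = (others' best without AzureWave) − (others' welfare with AzureWave) = 2508 − 2431 = $77M.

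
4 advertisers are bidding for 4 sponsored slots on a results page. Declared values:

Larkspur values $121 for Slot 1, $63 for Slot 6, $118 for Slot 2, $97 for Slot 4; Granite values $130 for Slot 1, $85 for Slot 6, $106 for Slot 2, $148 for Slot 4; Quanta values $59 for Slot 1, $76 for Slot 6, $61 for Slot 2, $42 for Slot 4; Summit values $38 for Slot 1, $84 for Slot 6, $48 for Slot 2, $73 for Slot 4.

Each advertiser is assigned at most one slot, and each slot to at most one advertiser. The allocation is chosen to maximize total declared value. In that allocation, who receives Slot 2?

Quanta receives Slot 2.

This is the linear assignment problem.
Optimal: Larkspur→Slot 1 ($121), Granite→Slot 4 ($148), Quanta→Slot 2 ($61), Summit→Slot 6 ($84) — total 121+148+61+84 = $414.
Quanta's own top slot is Slot 6 ($76), but forcing Quanta→Slot 6 and reassigning the rest optimally gives only $397 — worse by 17.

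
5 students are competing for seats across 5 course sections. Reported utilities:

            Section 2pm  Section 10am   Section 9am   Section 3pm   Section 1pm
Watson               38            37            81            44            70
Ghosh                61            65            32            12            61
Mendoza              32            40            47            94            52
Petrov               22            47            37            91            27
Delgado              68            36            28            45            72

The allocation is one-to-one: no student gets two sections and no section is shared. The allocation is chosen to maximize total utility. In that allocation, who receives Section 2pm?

Delgado receives Section 2pm.

This is a one-to-one assignment (maximum-weight bipartite matching).
Optimal: Watson→Section 9am (81 points), Ghosh→Section 10am (65 points), Mendoza→Section 1pm (52 points), Petrov→Section 3pm (91 points), Delgado→Section 2pm (68 points) — total 81+65+52+91+68 = 357 points.
Next-best assignment: Watson→Section 9am, Ghosh→Section 2pm, Mendoza→Section 3pm, Petrov→Section 10am, Delgado→Section 1pm = 355 points.
Delgado's own top section is Section 1pm (72 points), but forcing Delgado→Section 1pm and reassigning the rest optimally gives only 355 points — worse by 2.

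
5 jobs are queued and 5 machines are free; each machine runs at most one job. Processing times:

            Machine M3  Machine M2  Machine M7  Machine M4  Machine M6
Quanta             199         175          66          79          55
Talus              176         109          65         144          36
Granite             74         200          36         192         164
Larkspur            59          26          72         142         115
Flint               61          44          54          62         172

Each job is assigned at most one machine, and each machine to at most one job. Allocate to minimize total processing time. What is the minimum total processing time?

Min total: 238 min

Optimal: Quanta→Machine M4 (79 min), Talus→Machine M6 (36 min), Granite→Machine M7 (36 min), Larkspur→Machine M2 (26 min), Flint→Machine M3 (61 min) — total 79+36+36+26+61 = 238 min.
Row-greedy (each job in turn takes its cheapest remaining machine) gives 282 min, worse by 44.
Next-best assignment: Quanta→Machine M4, Talus→Machine M6, Granite→Machine M7, Larkspur→Machine M3, Flint→Machine M2 = 254 min.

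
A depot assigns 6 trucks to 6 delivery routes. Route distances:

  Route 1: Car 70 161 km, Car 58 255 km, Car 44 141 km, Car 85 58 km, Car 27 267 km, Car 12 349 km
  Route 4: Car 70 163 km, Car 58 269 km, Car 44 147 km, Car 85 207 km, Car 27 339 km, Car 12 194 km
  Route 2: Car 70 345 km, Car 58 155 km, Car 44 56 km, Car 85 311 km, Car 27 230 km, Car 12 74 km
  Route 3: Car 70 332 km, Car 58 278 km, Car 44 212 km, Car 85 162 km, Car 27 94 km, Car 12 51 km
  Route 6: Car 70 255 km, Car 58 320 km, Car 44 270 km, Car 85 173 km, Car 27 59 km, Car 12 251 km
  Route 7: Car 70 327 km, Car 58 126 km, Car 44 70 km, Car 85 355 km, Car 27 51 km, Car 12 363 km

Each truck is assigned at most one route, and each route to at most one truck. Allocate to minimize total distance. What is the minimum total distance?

Treat this as an assignment problem: match each truck to one route.
Optimal: Car 70→Route 4 (163 km), Car 58→Route 7 (126 km), Car 44→Route 2 (56 km), Car 85→Route 1 (58 km), Car 27→Route 6 (59 km), Car 12→Route 3 (51 km) — total 163+126+56+58+59+51 = 513 km.
Min-entry greedy (repeatedly take the single cheapest remaining cell) gives 699 km, worse by 186.

Minimum total: 513 km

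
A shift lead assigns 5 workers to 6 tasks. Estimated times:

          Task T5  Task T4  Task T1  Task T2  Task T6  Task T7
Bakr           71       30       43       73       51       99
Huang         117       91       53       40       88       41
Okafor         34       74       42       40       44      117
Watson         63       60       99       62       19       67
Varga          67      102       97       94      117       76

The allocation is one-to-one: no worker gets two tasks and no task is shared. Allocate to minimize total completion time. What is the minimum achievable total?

Optimal: Bakr→Task T4 (30 min), Huang→Task T7 (41 min), Okafor→Task T2 (40 min), Watson→Task T6 (19 min), Varga→Task T5 (67 min) — total 30+41+40+19+67 = 197 min.
Column-greedy (each task in turn goes to its cheapest remaining worker) gives 296 min, worse by 99.
Swapping Bakr↔Okafor (Bakr→Task T2 73 min, Okafor→Task T4 74 min) adds 77.
No other one-to-one assignment undercuts 197 min.

Min total: 197 min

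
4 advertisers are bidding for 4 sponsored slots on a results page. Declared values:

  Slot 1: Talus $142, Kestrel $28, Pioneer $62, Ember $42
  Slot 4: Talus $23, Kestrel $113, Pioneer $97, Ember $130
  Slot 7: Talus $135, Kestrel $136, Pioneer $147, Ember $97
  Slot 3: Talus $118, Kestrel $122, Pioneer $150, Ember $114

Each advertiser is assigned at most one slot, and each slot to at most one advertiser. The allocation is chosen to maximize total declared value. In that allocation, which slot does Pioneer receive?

This is a one-to-one assignment (maximum-weight bipartite matching).
Optimal: Talus→Slot 1 ($142), Kestrel→Slot 7 ($136), Pioneer→Slot 3 ($150), Ember→Slot 4 ($130) — total 142+136+150+130 = $558.
Column-greedy (each slot in turn goes to its best remaining advertiser) gives $541, worse by 17.
Swapping Pioneer↔Talus (Pioneer→Slot 1 $62, Talus→Slot 3 $118) loses 112.

Pioneer receives Slot 3.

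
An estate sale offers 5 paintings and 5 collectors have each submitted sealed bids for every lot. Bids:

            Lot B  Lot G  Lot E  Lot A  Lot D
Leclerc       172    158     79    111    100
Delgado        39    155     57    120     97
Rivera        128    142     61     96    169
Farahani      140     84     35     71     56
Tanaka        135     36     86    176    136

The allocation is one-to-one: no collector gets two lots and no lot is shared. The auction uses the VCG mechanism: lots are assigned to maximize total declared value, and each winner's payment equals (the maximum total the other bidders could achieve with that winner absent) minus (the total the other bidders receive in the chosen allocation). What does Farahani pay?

Farahani pays $93.

Efficient allocation: Leclerc→Lot E ($79), Delgado→Lot G ($155), Rivera→Lot D ($169), Farahani→Lot B ($140), Tanaka→Lot A ($176); total welfare W = $719.
Farahani receives Lot B at value $140, so the others get W − 140 = $579.
Without Farahani: best allocation of the remaining 4 bidders over all 5 lots is Leclerc→Lot B ($172), Delgado→Lot G ($155), Rivera→Lot D ($169), Tanaka→Lot A ($176), total $672.
VCG payment = (others' best without Farahani) − (others' welfare with Farahani) = 672 − 579 = $93.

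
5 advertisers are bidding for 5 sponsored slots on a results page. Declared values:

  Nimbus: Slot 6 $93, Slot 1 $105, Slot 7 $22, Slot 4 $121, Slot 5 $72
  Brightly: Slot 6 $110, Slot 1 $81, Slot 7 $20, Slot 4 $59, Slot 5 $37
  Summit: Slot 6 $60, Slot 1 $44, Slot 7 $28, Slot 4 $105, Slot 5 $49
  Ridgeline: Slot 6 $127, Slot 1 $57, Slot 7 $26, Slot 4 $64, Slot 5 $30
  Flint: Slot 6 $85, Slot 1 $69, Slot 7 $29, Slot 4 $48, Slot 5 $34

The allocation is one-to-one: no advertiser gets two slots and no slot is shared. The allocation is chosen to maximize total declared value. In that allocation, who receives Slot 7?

Optimal: Nimbus→Slot 5 ($72), Brightly→Slot 1 ($81), Summit→Slot 4 ($105), Ridgeline→Slot 6 ($127), Flint→Slot 7 ($29) — total 72+81+105+127+29 = $414.
Flint's own top slot is Slot 6 ($85), but forcing Flint→Slot 6 and reassigning the rest optimally gives only $369 — worse by 45.

Flint receives Slot 7.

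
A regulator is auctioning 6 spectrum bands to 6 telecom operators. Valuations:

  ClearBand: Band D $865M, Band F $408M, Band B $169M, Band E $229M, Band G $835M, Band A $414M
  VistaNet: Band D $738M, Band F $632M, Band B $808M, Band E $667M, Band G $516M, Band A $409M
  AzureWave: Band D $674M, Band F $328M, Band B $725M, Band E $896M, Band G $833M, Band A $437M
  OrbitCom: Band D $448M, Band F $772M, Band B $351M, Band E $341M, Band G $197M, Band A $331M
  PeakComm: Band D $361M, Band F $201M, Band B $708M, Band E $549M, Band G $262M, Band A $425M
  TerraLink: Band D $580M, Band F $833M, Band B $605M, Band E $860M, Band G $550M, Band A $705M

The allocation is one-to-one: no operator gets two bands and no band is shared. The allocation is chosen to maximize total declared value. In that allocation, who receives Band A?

Optimal: ClearBand→Band G ($835M), VistaNet→Band D ($738M), AzureWave→Band E ($896M), OrbitCom→Band F ($772M), PeakComm→Band B ($708M), TerraLink→Band A ($705M) — total 835+738+896+772+708+705 = $4654M.
Next-best assignment: ClearBand→Band D, VistaNet→Band B, AzureWave→Band G, OrbitCom→Band F, PeakComm→Band A, TerraLink→Band E = $4563M.
TerraLink's own top band is Band E ($860M), but forcing TerraLink→Band E and reassigning the rest optimally gives only $4563M — worse by 91.

TerraLink receives Band A.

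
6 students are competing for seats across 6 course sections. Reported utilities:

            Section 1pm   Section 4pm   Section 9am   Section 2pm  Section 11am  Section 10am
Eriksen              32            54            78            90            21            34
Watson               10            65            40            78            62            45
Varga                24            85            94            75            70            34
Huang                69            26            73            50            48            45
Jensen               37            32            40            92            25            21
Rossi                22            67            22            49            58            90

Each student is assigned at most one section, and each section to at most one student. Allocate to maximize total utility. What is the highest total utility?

Optimal: Eriksen→Section 9am (78 points), Watson→Section 11am (62 points), Varga→Section 4pm (85 points), Huang→Section 1pm (69 points), Jensen→Section 2pm (92 points), Rossi→Section 10am (90 points) — total 78+62+85+69+92+90 = 476 points.
Row-greedy (each student in turn takes its best remaining section) gives 433 points, worse by 43.
Next-best assignment: Eriksen→Section 9am, Watson→Section 4pm, Varga→Section 11am, Huang→Section 1pm, Jensen→Section 2pm, Rossi→Section 10am = 464 points.

Maximum total: 476 points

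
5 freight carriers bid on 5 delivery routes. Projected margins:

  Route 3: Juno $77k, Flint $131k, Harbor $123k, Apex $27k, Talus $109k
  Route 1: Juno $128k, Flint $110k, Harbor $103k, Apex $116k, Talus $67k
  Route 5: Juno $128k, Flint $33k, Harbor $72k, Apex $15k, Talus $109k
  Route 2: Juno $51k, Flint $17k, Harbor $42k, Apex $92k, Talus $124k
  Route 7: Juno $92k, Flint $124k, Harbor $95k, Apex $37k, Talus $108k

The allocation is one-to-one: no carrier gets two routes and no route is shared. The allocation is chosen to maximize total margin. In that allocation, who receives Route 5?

Juno receives Route 5.

Optimal: Juno→Route 5 ($128k), Flint→Route 7 ($124k), Harbor→Route 3 ($123k), Apex→Route 1 ($116k), Talus→Route 2 ($124k) — total 128+124+123+116+124 = $615k.
Next-best assignment: Juno→Route 5, Flint→Route 3, Harbor→Route 7, Apex→Route 1, Talus→Route 2 = $594k.
Juno's own top route is Route 1 ($128k), but forcing Juno→Route 1 and reassigning the rest optimally gives only $576k — worse by 39.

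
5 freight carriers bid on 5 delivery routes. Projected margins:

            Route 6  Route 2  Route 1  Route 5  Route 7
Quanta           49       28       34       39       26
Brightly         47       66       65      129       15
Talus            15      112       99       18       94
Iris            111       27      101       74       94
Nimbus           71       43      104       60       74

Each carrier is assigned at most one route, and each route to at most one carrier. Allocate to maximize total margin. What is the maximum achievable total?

Optimal: Quanta→Route 6 ($49k), Brightly→Route 5 ($129k), Talus→Route 2 ($112k), Iris→Route 7 ($94k), Nimbus→Route 1 ($104k) — total 49+129+112+94+104 = $488k.
Max-entry greedy (repeatedly take the single best remaining cell) gives $482k, worse by 6.
Next-best assignment: Quanta→Route 7, Brightly→Route 5, Talus→Route 2, Iris→Route 6, Nimbus→Route 1 = $482k.
Swapping Iris↔Talus (Iris→Route 2 $27k, Talus→Route 7 $94k) loses 85.

Max total: $488k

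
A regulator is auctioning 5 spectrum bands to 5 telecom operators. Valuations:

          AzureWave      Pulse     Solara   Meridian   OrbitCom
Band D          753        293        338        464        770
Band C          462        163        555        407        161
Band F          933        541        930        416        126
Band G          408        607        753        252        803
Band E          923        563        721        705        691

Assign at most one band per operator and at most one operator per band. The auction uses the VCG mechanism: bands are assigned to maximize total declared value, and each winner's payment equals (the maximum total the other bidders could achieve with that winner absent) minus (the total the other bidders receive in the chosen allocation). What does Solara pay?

Solara pays $308M.

Efficient allocation: AzureWave→Band E ($923M), Pulse→Band G ($607M), Solara→Band F ($930M), Meridian→Band C ($407M), OrbitCom→Band D ($770M); total welfare W = $3637M.
Solara receives Band F at value $930M, so the others get W − 930 = $2707M.
Without Solara: best allocation of the remaining 4 bidders over all 5 bands is AzureWave→Band F ($933M), Pulse→Band G ($607M), Meridian→Band E ($705M), OrbitCom→Band D ($770M), total $3015M.
VCG payment = (others' best without Solara) − (others' welfare with Solara) = 3015 − 2707 = $308M.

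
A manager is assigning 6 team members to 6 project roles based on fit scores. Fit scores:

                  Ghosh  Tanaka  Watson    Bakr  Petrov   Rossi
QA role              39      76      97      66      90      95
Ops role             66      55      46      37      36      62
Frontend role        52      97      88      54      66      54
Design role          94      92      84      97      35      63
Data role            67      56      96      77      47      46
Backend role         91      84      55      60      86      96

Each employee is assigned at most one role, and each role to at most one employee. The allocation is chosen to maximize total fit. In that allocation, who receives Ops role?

Treat this as an assignment problem: match each employee to one role.
Optimal: Ghosh→Ops role (66 pts), Tanaka→Frontend role (97 pts), Watson→Data role (96 pts), Bakr→Design role (97 pts), Petrov→QA role (90 pts), Rossi→Backend role (96 pts) — total 66+97+96+97+90+96 = 542 pts.
Column-greedy (each role in turn goes to its best remaining employee) gives 500 pts, worse by 42.
Next-best assignment: Ghosh→Ops role, Tanaka→Frontend role, Watson→Data role, Bakr→Design role, Petrov→Backend role, Rossi→QA role = 537 pts.
Swapping Petrov↔Rossi (Petrov→Backend role 86 pts, Rossi→QA role 95 pts) loses 5.
Ghosh's own top role is Design role (94 pts), but forcing Ghosh→Design role and reassigning the rest optimally gives only 513 pts — worse by 29.

Ghosh receives Ops role.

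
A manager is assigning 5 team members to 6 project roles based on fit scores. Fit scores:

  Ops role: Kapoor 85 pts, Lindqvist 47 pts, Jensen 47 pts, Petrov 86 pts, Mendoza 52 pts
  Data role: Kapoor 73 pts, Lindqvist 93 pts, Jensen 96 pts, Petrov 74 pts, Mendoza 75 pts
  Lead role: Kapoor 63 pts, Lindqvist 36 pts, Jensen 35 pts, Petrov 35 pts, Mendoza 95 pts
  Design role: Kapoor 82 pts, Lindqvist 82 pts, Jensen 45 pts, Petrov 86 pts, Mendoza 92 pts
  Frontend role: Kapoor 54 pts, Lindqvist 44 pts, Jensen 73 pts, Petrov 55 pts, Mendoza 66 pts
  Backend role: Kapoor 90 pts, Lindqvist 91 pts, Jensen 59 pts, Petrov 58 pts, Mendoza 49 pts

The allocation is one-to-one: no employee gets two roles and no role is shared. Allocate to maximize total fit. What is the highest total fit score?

Maximum total: 453 pts

Treat this as an assignment problem: match each employee to one role.
Optimal: Kapoor→Ops role (85 pts), Lindqvist→Backend role (91 pts), Jensen→Data role (96 pts), Petrov→Design role (86 pts), Mendoza→Lead role (95 pts) — total 85+91+96+86+95 = 453 pts.
Row-greedy (each employee in turn takes its best remaining role) gives 437 pts, worse by 16.
Swapping Mendoza↔Jensen (Mendoza→Data role 75 pts, Jensen→Lead role 35 pts) loses 81.
Every other assignment is strictly worse.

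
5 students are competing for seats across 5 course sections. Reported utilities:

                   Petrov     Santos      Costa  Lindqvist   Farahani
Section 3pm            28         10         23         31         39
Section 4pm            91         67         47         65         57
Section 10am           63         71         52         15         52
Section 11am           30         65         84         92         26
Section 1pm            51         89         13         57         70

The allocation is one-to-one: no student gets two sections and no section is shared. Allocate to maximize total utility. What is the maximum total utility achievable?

Maximum total: 363 points

Optimal: Petrov→Section 4pm (91 points), Santos→Section 1pm (89 points), Costa→Section 10am (52 points), Lindqvist→Section 11am (92 points), Farahani→Section 3pm (39 points) — total 91+89+52+92+39 = 363 points.
Row-greedy (each student in turn takes its best remaining section) gives 347 points, worse by 16.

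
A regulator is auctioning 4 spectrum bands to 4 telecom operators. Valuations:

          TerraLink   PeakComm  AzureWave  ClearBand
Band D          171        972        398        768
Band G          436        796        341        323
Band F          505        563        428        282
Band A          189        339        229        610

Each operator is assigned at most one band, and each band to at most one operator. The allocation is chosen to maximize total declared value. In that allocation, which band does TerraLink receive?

Optimal: TerraLink→Band G ($436M), PeakComm→Band D ($972M), AzureWave→Band F ($428M), ClearBand→Band A ($610M) — total 436+972+428+610 = $2446M.
Row-greedy (each operator in turn takes its best remaining band) gives $2428M, worse by 18.
Next-best assignment: TerraLink→Band F, PeakComm→Band D, AzureWave→Band G, ClearBand→Band A = $2428M.
Every other assignment is strictly worse.
TerraLink's own top band is Band F ($505M), but forcing TerraLink→Band F and reassigning the rest optimally gives only $2428M — worse by 18.

TerraLink receives Band G.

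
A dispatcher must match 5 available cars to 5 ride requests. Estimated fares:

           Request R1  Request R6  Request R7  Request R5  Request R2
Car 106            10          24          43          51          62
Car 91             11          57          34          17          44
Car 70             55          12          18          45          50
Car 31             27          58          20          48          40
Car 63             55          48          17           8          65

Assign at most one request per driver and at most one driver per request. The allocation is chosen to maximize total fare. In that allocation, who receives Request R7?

Optimal: Car 106→Request R7 ($43), Car 91→Request R6 ($57), Car 70→Request R1 ($55), Car 31→Request R5 ($48), Car 63→Request R2 ($65) — total 43+57+55+48+65 = $268.
Max-entry greedy (repeatedly take the single best remaining cell) gives $263, worse by 5.
Next-best assignment: Car 106→Request R5, Car 91→Request R7, Car 70→Request R1, Car 31→Request R6, Car 63→Request R2 = $263.
No other one-to-one assignment exceeds $268.
Car 106's own top request is Request R2 ($62), but forcing Car 106→Request R2 and reassigning the rest optimally gives only $254 — worse by 14.

Car 106 receives Request R7.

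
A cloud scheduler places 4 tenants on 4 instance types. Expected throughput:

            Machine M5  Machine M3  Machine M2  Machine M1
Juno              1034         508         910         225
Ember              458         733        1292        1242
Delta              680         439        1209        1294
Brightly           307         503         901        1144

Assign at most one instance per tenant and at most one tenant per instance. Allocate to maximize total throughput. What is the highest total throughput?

Maximum total: 4123 ops/s

Optimal: Juno→Machine M5 (1034 ops/s), Ember→Machine M2 (1292 ops/s), Delta→Machine M1 (1294 ops/s), Brightly→Machine M3 (503 ops/s) — total 1034+1292+1294+503 = 4123 ops/s.
Column-greedy (each instance in turn goes to its best remaining tenant) gives 4120 ops/s, worse by 3.
Next-best assignment: Juno→Machine M5, Ember→Machine M3, Delta→Machine M2, Brightly→Machine M1 = 4120 ops/s.
Checked against all permutations: 4123 ops/s is optimal.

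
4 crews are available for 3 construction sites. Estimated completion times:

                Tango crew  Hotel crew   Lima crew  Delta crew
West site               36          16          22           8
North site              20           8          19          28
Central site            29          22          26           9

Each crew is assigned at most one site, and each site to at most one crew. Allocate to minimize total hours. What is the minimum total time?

Min total: 39 hours

Treat this as an assignment problem: match each crew to one site.
Optimal: Lima crew→West site (22 hours), Hotel crew→North site (8 hours), Delta crew→Central site (9 hours) — total 22+8+9 = 39 hours.
Min-entry greedy (repeatedly take the single cheapest remaining cell) gives 42 hours, worse by 3.
Next-best assignment: Delta crew→West site, Hotel crew→North site, Lima crew→Central site = 42 hours.
Checked against all permutations: 39 hours is optimal.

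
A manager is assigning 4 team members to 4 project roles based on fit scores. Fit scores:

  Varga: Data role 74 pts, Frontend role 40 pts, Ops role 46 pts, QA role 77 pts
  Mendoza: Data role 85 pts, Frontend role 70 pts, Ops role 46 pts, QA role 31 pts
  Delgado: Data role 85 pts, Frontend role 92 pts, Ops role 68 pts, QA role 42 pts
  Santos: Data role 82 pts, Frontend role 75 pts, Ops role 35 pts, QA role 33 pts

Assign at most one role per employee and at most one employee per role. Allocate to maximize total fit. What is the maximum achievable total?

Maximum total: 305 pts

Optimal: Varga→QA role (77 pts), Mendoza→Data role (85 pts), Delgado→Ops role (68 pts), Santos→Frontend role (75 pts) — total 77+85+68+75 = 305 pts.
Row-greedy (each employee in turn takes its best remaining role) gives 289 pts, worse by 16.
Every other assignment is strictly worse.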